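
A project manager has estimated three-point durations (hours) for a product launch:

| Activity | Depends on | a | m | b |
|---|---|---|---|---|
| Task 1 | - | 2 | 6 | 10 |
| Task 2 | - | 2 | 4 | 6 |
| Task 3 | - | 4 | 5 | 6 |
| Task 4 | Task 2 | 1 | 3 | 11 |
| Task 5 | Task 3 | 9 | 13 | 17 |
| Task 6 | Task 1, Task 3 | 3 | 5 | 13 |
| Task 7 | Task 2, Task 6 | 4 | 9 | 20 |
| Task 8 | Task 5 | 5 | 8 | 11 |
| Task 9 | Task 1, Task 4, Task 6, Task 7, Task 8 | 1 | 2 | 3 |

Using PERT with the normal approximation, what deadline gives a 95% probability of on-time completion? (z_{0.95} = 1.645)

te_Task 1 = (2 + 4·6 + 10)/6 = 36/6 = 6; σ²_Task 1 = ((10−2)/6)² = 1.778
te_Task 2 = (2 + 4·4 + 6)/6 = 24/6 = 4; σ²_Task 2 = ((6−2)/6)² = 0.444
te_Task 3 = (4 + 4·5 + 6)/6 = 30/6 = 5; σ²_Task 3 = ((6−4)/6)² = 0.111
te_Task 4 = (1 + 4·3 + 11)/6 = 24/6 = 4; σ²_Task 4 = ((11−1)/6)² = 2.778
te_Task 5 = (9 + 4·13 + 17)/6 = 78/6 = 13; σ²_Task 5 = ((17−9)/6)² = 1.778
te_Task 6 = (3 + 4·5 + 13)/6 = 36/6 = 6; σ²_Task 6 = ((13−3)/6)² = 2.778
te_Task 7 = (4 + 4·9 + 20)/6 = 60/6 = 10; σ²_Task 7 = ((20−4)/6)² = 7.111
te_Task 8 = (5 + 4·8 + 11)/6 = 48/6 = 8; σ²_Task 8 = ((11−5)/6)² = 1.000
te_Task 9 = (1 + 4·2 + 3)/6 = 12/6 = 2; σ²_Task 9 = ((3−1)/6)² = 0.111

Forward pass:
ES_Task 1 = 0; EF_Task 1 = 6
ES_Task 2 = 0; EF_Task 2 = 4
ES_Task 3 = 0; EF_Task 3 = 5
ES_Task 4 = 4; EF_Task 4 = 4+4 = 8
ES_Task 5 = 5; EF_Task 5 = 5+13 = 18
ES_Task 6 = max(EF_Task 1=6, EF_Task 3=5) = 6; EF_Task 6 = 6+6 = 12
ES_Task 7 = max(EF_Task 2=4, EF_Task 6=12) = 12; EF_Task 7 = 12+10 = 22
ES_Task 8 = 18; EF_Task 8 = 18+8 = 26
ES_Task 9 = max(EF_Task 1=6, EF_Task 4=8, EF_Task 6=12, EF_Task 7=22, EF_Task 8=26) = 26; EF_Task 9 = 26+2 = 28
Expected project duration μ = 28 hours. Critical path: Task 3 → Task 5 → Task 8 → Task 9.

Variance along critical path = 0.111 + 1.778 + 1.000 + 0.111 = 3.000; σ = 1.732 hours.
D = μ + z·σ = 28 + 1.645·1.732 = 30.8 hours

30.8 hours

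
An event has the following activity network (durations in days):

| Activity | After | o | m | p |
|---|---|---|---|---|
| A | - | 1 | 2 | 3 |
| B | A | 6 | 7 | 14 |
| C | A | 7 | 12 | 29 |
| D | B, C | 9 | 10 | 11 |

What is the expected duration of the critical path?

te_A = (1 + 4·2 + 3)/6 = 12/6 = 2
te_B = (6 + 4·7 + 14)/6 = 48/6 = 8
te_C = (7 + 4·12 + 29)/6 = 84/6 = 14
te_D = (9 + 4·10 + 11)/6 = 60/6 = 10

Forward pass:
ES_A = 0; EF_A = 2
ES_B = 2; EF_B = 2+8 = 10
ES_C = 2; EF_C = 2+14 = 16
ES_D = max(EF_B=10, EF_C=16) = 16; EF_D = 16+10 = 26
Expected project duration μ = 26 days. Critical path: A → C → D.

26 days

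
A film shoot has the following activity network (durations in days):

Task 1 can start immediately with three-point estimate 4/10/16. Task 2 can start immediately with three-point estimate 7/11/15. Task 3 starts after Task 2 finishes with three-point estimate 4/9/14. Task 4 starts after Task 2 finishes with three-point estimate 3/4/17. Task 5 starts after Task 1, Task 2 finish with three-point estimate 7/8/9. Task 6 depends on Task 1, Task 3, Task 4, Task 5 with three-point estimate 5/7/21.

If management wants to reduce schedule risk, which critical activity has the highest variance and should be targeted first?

Task 6

te_Task 1 = (4 + 4·10 + 16)/6 = 60/6 = 10; σ²_Task 1 = ((16−4)/6)² = 4.000
te_Task 2 = (7 + 4·11 + 15)/6 = 66/6 = 11; σ²_Task 2 = ((15−7)/6)² = 1.778
te_Task 3 = (4 + 4·9 + 14)/6 = 54/6 = 9; σ²_Task 3 = ((14−4)/6)² = 2.778
te_Task 4 = (3 + 4·4 + 17)/6 = 36/6 = 6; σ²_Task 4 = ((17−3)/6)² = 5.444
te_Task 5 = (7 + 4·8 + 9)/6 = 48/6 = 8; σ²_Task 5 = ((9−7)/6)² = 0.111
te_Task 6 = (5 + 4·7 + 21)/6 = 54/6 = 9; σ²_Task 6 = ((21−5)/6)² = 7.111

Forward pass:
ES_Task 1 = 0; EF_Task 1 = 10
ES_Task 2 = 0; EF_Task 2 = 11
ES_Task 3 = 11; EF_Task 3 = 11+9 = 20
ES_Task 4 = 11; EF_Task 4 = 11+6 = 17
ES_Task 5 = max(EF_Task 1=10, EF_Task 2=11) = 11; EF_Task 5 = 11+8 = 19
ES_Task 6 = max(EF_Task 1=10, EF_Task 3=20, EF_Task 4=17, EF_Task 5=19) = 20; EF_Task 6 = 20+9 = 29
Expected project duration μ = 29 days. Critical path: Task 2 → Task 3 → Task 6.

Variances on critical path: σ²_Task 2=1.778, σ²_Task 3=2.778, σ²_Task 6=7.111.
Largest is σ²_Task 6 = 7.111.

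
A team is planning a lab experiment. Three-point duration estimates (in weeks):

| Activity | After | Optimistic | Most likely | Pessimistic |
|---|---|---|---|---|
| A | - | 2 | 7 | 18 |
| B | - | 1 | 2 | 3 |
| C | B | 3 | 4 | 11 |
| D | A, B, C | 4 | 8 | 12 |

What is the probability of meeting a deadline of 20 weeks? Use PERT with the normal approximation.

0.910

te_A = (2 + 4·7 + 18)/6 = 48/6 = 8; σ²_A = ((18−2)/6)² = 7.111
te_B = (1 + 4·2 + 3)/6 = 12/6 = 2; σ²_B = ((3−1)/6)² = 0.111
te_C = (3 + 4·4 + 11)/6 = 30/6 = 5; σ²_C = ((11−3)/6)² = 1.778
te_D = (4 + 4·8 + 12)/6 = 48/6 = 8; σ²_D = ((12−4)/6)² = 1.778

Forward pass:
ES_A = 0; EF_A = 8
ES_B = 0; EF_B = 2
ES_C = 2; EF_C = 2+5 = 7
ES_D = max(EF_A=8, EF_B=2, EF_C=7) = 8; EF_D = 8+8 = 16
Expected project duration μ = 16 weeks. Critical path: A → D.

Variance along critical path = 7.111 + 1.778 = 8.889; σ = √8.889 = 2.981 weeks.
Z = (20 − 16) / 2.981 = 1.342
P(T ≤ 20) = Φ(1.342) ≈ 0.910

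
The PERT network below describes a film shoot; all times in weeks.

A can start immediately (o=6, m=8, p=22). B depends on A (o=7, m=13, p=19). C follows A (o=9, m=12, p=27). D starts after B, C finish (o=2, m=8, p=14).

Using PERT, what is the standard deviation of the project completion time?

4.48 weeks

te_A = (6 + 4·8 + 22)/6 = 60/6 = 10; σ²_A = ((22−6)/6)² = 7.111
te_B = (7 + 4·13 + 19)/6 = 78/6 = 13; σ²_B = ((19−7)/6)² = 4.000
te_C = (9 + 4·12 + 27)/6 = 84/6 = 14; σ²_C = ((27−9)/6)² = 9.000
te_D = (2 + 4·8 + 14)/6 = 48/6 = 8; σ²_D = ((14−2)/6)² = 4.000

Forward pass:
ES_A = 0; EF_A = 10
ES_B = 10; EF_B = 10+13 = 23
ES_C = 10; EF_C = 10+14 = 24
ES_D = max(EF_B=23, EF_C=24) = 24; EF_D = 24+8 = 32
Expected project duration μ = 32 weeks. Critical path: A → C → D.

Variance along critical path = 7.111 + 9.000 + 4.000 = 20.111
σ = √20.111 = 4.485 weeks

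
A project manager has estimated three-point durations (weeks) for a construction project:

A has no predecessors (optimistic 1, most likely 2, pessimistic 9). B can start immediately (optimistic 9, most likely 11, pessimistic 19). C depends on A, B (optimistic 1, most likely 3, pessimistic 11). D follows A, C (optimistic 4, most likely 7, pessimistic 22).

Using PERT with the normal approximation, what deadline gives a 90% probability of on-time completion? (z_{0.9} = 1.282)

29.9 weeks

te_A = (1 + 4·2 + 9)/6 = 18/6 = 3; σ²_A = ((9−1)/6)² = 1.778
te_B = (9 + 4·11 + 19)/6 = 72/6 = 12; σ²_B = ((19−9)/6)² = 2.778
te_C = (1 + 4·3 + 11)/6 = 24/6 = 4; σ²_C = ((11−1)/6)² = 2.778
te_D = (4 + 4·7 + 22)/6 = 54/6 = 9; σ²_D = ((22−4)/6)² = 9.000

Forward pass:
ES_A = 0; EF_A = 3
ES_B = 0; EF_B = 12
ES_C = max(EF_A=3, EF_B=12) = 12; EF_C = 12+4 = 16
ES_D = max(EF_A=3, EF_C=16) = 16; EF_D = 16+9 = 25
Expected project duration μ = 25 weeks. Critical path: B → C → D.

Variance along critical path = 2.778 + 2.778 + 9.000 = 14.556; σ = 3.815 weeks.
D = μ + z·σ = 25 + 1.282·3.815 = 29.9 weeks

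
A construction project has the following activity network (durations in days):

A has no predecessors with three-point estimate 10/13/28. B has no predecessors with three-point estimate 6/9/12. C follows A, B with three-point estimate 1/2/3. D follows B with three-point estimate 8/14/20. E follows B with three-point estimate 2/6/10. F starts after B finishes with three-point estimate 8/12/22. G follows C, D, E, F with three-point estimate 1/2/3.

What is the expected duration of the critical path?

te_A = (10 + 4·13 + 28)/6 = 90/6 = 15
te_B = (6 + 4·9 + 12)/6 = 54/6 = 9
te_C = (1 + 4·2 + 3)/6 = 12/6 = 2
te_D = (8 + 4·14 + 20)/6 = 84/6 = 14
te_E = (2 + 4·6 + 10)/6 = 36/6 = 6
te_F = (8 + 4·12 + 22)/6 = 78/6 = 13
te_G = (1 + 4·2 + 3)/6 = 12/6 = 2

Forward pass:
ES_A = 0; EF_A = 15
ES_B = 0; EF_B = 9
ES_C = max(EF_A=15, EF_B=9) = 15; EF_C = 15+2 = 17
ES_D = 9; EF_D = 9+14 = 23
ES_E = 9; EF_E = 9+6 = 15
ES_F = 9; EF_F = 9+13 = 22
ES_G = max(EF_C=17, EF_D=23, EF_E=15, EF_F=22) = 23; EF_G = 23+2 = 25
Expected project duration μ = 25 days. Critical path: B → D → G.

25 days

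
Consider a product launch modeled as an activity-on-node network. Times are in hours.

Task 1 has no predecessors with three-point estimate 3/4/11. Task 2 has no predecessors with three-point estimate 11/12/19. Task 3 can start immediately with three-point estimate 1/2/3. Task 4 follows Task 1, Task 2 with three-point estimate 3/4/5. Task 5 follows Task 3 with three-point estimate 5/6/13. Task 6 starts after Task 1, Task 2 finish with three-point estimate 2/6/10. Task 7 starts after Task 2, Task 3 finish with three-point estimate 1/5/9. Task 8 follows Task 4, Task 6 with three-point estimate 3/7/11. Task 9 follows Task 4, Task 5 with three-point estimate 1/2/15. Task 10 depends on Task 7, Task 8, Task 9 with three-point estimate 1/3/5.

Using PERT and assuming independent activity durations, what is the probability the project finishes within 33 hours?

0.952

te_Task 1 = (3 + 4·4 + 11)/6 = 30/6 = 5; σ²_Task 1 = ((11−3)/6)² = 1.778
te_Task 2 = (11 + 4·12 + 19)/6 = 78/6 = 13; σ²_Task 2 = ((19−11)/6)² = 1.778
te_Task 3 = (1 + 4·2 + 3)/6 = 12/6 = 2; σ²_Task 3 = ((3−1)/6)² = 0.111
te_Task 4 = (3 + 4·4 + 5)/6 = 24/6 = 4; σ²_Task 4 = ((5−3)/6)² = 0.111
te_Task 5 = (5 + 4·6 + 13)/6 = 42/6 = 7; σ²_Task 5 = ((13−5)/6)² = 1.778
te_Task 6 = (2 + 4·6 + 10)/6 = 36/6 = 6; σ²_Task 6 = ((10−2)/6)² = 1.778
te_Task 7 = (1 + 4·5 + 9)/6 = 30/6 = 5; σ²_Task 7 = ((9−1)/6)² = 1.778
te_Task 8 = (3 + 4·7 + 11)/6 = 42/6 = 7; σ²_Task 8 = ((11−3)/6)² = 1.778
te_Task 9 = (1 + 4·2 + 15)/6 = 24/6 = 4; σ²_Task 9 = ((15−1)/6)² = 5.444
te_Task 10 = (1 + 4·3 + 5)/6 = 18/6 = 3; σ²_Task 10 = ((5−1)/6)² = 0.444

Forward pass:
ES_Task 1 = 0; EF_Task 1 = 5
ES_Task 2 = 0; EF_Task 2 = 13
ES_Task 3 = 0; EF_Task 3 = 2
ES_Task 4 = max(EF_Task 1=5, EF_Task 2=13) = 13; EF_Task 4 = 13+4 = 17
ES_Task 5 = 2; EF_Task 5 = 2+7 = 9
ES_Task 6 = max(EF_Task 1=5, EF_Task 2=13) = 13; EF_Task 6 = 13+6 = 19
ES_Task 7 = max(EF_Task 2=13, EF_Task 3=2) = 13; EF_Task 7 = 13+5 = 18
ES_Task 8 = max(EF_Task 4=17, EF_Task 6=19) = 19; EF_Task 8 = 19+7 = 26
ES_Task 9 = max(EF_Task 4=17, EF_Task 5=9) = 17; EF_Task 9 = 17+4 = 21
ES_Task 10 = max(EF_Task 7=18, EF_Task 8=26, EF_Task 9=21) = 26; EF_Task 10 = 26+3 = 29
Expected project duration μ = 29 hours. Critical path: Task 2 → Task 6 → Task 8 → Task 10.

Variance along critical path = 1.778 + 1.778 + 1.778 + 0.444 = 5.778; σ = √5.778 = 2.404 hours.
Z = (33 − 29) / 2.404 = 1.664
P(T ≤ 33) = Φ(1.664) ≈ 0.952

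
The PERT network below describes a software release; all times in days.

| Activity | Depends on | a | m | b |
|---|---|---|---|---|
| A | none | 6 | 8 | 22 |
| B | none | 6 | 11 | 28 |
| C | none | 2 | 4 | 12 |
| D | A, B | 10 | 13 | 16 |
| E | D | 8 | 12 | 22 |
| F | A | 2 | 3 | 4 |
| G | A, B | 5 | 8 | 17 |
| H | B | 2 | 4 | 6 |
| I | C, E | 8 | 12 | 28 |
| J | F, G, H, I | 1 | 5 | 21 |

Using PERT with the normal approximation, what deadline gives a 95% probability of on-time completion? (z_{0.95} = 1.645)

70.7 days

te_A = (6 + 4·8 + 22)/6 = 60/6 = 10; σ²_A = ((22−6)/6)² = 7.111
te_B = (6 + 4·11 + 28)/6 = 78/6 = 13; σ²_B = ((28−6)/6)² = 13.444
te_C = (2 + 4·4 + 12)/6 = 30/6 = 5; σ²_C = ((12−2)/6)² = 2.778
te_D = (10 + 4·13 + 16)/6 = 78/6 = 13; σ²_D = ((16−10)/6)² = 1.000
te_E = (8 + 4·12 + 22)/6 = 78/6 = 13; σ²_E = ((22−8)/6)² = 5.444
te_F = (2 + 4·3 + 4)/6 = 18/6 = 3; σ²_F = ((4−2)/6)² = 0.111
te_G = (5 + 4·8 + 17)/6 = 54/6 = 9; σ²_G = ((17−5)/6)² = 4.000
te_H = (2 + 4·4 + 6)/6 = 24/6 = 4; σ²_H = ((6−2)/6)² = 0.444
te_I = (8 + 4·12 + 28)/6 = 84/6 = 14; σ²_I = ((28−8)/6)² = 11.111
te_J = (1 + 4·5 + 21)/6 = 42/6 = 7; σ²_J = ((21−1)/6)² = 11.111

Forward pass:
ES_A = 0; EF_A = 10
ES_B = 0; EF_B = 13
ES_C = 0; EF_C = 5
ES_D = max(EF_A=10, EF_B=13) = 13; EF_D = 13+13 = 26
ES_E = 26; EF_E = 26+13 = 39
ES_F = 10; EF_F = 10+3 = 13
ES_G = max(EF_A=10, EF_B=13) = 13; EF_G = 13+9 = 22
ES_H = 13; EF_H = 13+4 = 17
ES_I = max(EF_C=5, EF_E=39) = 39; EF_I = 39+14 = 53
ES_J = max(EF_F=13, EF_G=22, EF_H=17, EF_I=53) = 53; EF_J = 53+7 = 60
Expected project duration μ = 60 days. Critical path: B → D → E → I → J.

Variance along critical path = 13.444 + 1.000 + 5.444 + 11.111 + 11.111 = 42.111; σ = 6.489 days.
D = μ + z·σ = 60 + 1.645·6.489 = 70.7 days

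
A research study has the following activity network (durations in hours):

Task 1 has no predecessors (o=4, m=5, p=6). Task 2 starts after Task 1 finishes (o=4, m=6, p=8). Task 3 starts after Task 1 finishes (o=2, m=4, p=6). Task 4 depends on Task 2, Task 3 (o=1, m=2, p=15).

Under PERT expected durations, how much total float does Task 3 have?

te_Task 1 = (4 + 4·5 + 6)/6 = 30/6 = 5
te_Task 2 = (4 + 4·6 + 8)/6 = 36/6 = 6
te_Task 3 = (2 + 4·4 + 6)/6 = 24/6 = 4
te_Task 4 = (1 + 4·2 + 15)/6 = 24/6 = 4

Forward pass:
ES_Task 1 = 0; EF_Task 1 = 5
ES_Task 2 = 5; EF_Task 2 = 5+6 = 11
ES_Task 3 = 5; EF_Task 3 = 5+4 = 9
ES_Task 4 = max(EF_Task 2=11, EF_Task 3=9) = 11; EF_Task 4 = 11+4 = 15
Expected project duration μ = 15 hours. Critical path: Task 1 → Task 2 → Task 4.

Backward pass:
LF_Task 4 = 15; LS_Task 4 = 15−4 = 11
LF_Task 3 = LS_Task 4 = 11; LS_Task 3 = 11−4 = 7
LF_Task 2 = LS_Task 4 = 11; LS_Task 2 = 11−6 = 5
LF_Task 1 = min(LS_Task 2=5, LS_Task 3=7) = 5; LS_Task 1 = 5−5 = 0
Slack_Task 3 = LS_Task 3 − ES_Task 3 = 7 − 5 = 2

2 hours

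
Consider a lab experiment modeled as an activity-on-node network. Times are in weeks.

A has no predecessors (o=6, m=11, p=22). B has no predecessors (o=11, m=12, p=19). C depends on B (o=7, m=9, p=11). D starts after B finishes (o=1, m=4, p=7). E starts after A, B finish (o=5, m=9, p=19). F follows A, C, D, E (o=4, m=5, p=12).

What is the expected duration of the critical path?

te_A = (6 + 4·11 + 22)/6 = 72/6 = 12
te_B = (11 + 4·12 + 19)/6 = 78/6 = 13
te_C = (7 + 4·9 + 11)/6 = 54/6 = 9
te_D = (1 + 4·4 + 7)/6 = 24/6 = 4
te_E = (5 + 4·9 + 19)/6 = 60/6 = 10
te_F = (4 + 4·5 + 12)/6 = 36/6 = 6

Forward pass:
ES_A = 0; EF_A = 12
ES_B = 0; EF_B = 13
ES_C = 13; EF_C = 13+9 = 22
ES_D = 13; EF_D = 13+4 = 17
ES_E = max(EF_A=12, EF_B=13) = 13; EF_E = 13+10 = 23
ES_F = max(EF_A=12, EF_C=22, EF_D=17, EF_E=23) = 23; EF_F = 23+6 = 29
Expected project duration μ = 29 weeks. Critical path: B → E → F.

29 weeks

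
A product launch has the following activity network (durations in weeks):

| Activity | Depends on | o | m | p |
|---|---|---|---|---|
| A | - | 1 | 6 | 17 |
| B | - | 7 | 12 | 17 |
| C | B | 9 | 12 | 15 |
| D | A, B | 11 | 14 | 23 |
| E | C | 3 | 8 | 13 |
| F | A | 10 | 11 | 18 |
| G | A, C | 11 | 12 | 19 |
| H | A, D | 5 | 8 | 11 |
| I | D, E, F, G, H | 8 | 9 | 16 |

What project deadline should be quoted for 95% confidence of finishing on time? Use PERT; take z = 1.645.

te_A = (1 + 4·6 + 17)/6 = 42/6 = 7; σ²_A = ((17−1)/6)² = 7.111
te_B = (7 + 4·12 + 17)/6 = 72/6 = 12; σ²_B = ((17−7)/6)² = 2.778
te_C = (9 + 4·12 + 15)/6 = 72/6 = 12; σ²_C = ((15−9)/6)² = 1.000
te_D = (11 + 4·14 + 23)/6 = 90/6 = 15; σ²_D = ((23−11)/6)² = 4.000
te_E = (3 + 4·8 + 13)/6 = 48/6 = 8; σ²_E = ((13−3)/6)² = 2.778
te_F = (10 + 4·11 + 18)/6 = 72/6 = 12; σ²_F = ((18−10)/6)² = 1.778
te_G = (11 + 4·12 + 19)/6 = 78/6 = 13; σ²_G = ((19−11)/6)² = 1.778
te_H = (5 + 4·8 + 11)/6 = 48/6 = 8; σ²_H = ((11−5)/6)² = 1.000
te_I = (8 + 4·9 + 16)/6 = 60/6 = 10; σ²_I = ((16−8)/6)² = 1.778

Forward pass:
ES_A = 0; EF_A = 7
ES_B = 0; EF_B = 12
ES_C = 12; EF_C = 12+12 = 24
ES_D = max(EF_A=7, EF_B=12) = 12; EF_D = 12+15 = 27
ES_E = 24; EF_E = 24+8 = 32
ES_F = 7; EF_F = 7+12 = 19
ES_G = max(EF_A=7, EF_C=24) = 24; EF_G = 24+13 = 37
ES_H = max(EF_A=7, EF_D=27) = 27; EF_H = 27+8 = 35
ES_I = max(EF_D=27, EF_E=32, EF_F=19, EF_G=37, EF_H=35) = 37; EF_I = 37+10 = 47
Expected project duration μ = 47 weeks. Critical path: B → C → G → I.

Variance along critical path = 2.778 + 1.000 + 1.778 + 1.778 = 7.333; σ = 2.708 weeks.
D = μ + z·σ = 47 + 1.645·2.708 = 51.5 weeks

51.5 weeks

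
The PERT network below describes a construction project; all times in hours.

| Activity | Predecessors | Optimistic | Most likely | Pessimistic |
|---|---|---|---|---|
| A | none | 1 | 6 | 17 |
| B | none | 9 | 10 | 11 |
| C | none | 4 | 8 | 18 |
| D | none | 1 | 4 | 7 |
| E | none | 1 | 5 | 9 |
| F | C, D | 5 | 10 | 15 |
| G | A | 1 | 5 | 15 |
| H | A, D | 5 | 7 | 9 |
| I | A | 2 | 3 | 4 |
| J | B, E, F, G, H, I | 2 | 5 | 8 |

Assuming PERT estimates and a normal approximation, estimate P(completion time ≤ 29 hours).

te_A = (1 + 4·6 + 17)/6 = 42/6 = 7; σ²_A = ((17−1)/6)² = 7.111
te_B = (9 + 4·10 + 11)/6 = 60/6 = 10; σ²_B = ((11−9)/6)² = 0.111
te_C = (4 + 4·8 + 18)/6 = 54/6 = 9; σ²_C = ((18−4)/6)² = 5.444
te_D = (1 + 4·4 + 7)/6 = 24/6 = 4; σ²_D = ((7−1)/6)² = 1.000
te_E = (1 + 4·5 + 9)/6 = 30/6 = 5; σ²_E = ((9−1)/6)² = 1.778
te_F = (5 + 4·10 + 15)/6 = 60/6 = 10; σ²_F = ((15−5)/6)² = 2.778
te_G = (1 + 4·5 + 15)/6 = 36/6 = 6; σ²_G = ((15−1)/6)² = 5.444
te_H = (5 + 4·7 + 9)/6 = 42/6 = 7; σ²_H = ((9−5)/6)² = 0.444
te_I = (2 + 4·3 + 4)/6 = 18/6 = 3; σ²_I = ((4−2)/6)² = 0.111
te_J = (2 + 4·5 + 8)/6 = 30/6 = 5; σ²_J = ((8−2)/6)² = 1.000

Forward pass:
ES_A = 0; EF_A = 7
ES_B = 0; EF_B = 10
ES_C = 0; EF_C = 9
ES_D = 0; EF_D = 4
ES_E = 0; EF_E = 5
ES_F = max(EF_C=9, EF_D=4) = 9; EF_F = 9+10 = 19
ES_G = 7; EF_G = 7+6 = 13
ES_H = max(EF_A=7, EF_D=4) = 7; EF_H = 7+7 = 14
ES_I = 7; EF_I = 7+3 = 10
ES_J = max(EF_B=10, EF_E=5, EF_F=19, EF_G=13, EF_H=14, EF_I=10) = 19; EF_J = 19+5 = 24
Expected project duration μ = 24 hours. Critical path: C → F → J.

Variance along critical path = 5.444 + 2.778 + 1.000 = 9.222; σ = √9.222 = 3.037 hours.
Z = (29 − 24) / 3.037 = 1.646
P(T ≤ 29) = Φ(1.646) ≈ 0.950

0.950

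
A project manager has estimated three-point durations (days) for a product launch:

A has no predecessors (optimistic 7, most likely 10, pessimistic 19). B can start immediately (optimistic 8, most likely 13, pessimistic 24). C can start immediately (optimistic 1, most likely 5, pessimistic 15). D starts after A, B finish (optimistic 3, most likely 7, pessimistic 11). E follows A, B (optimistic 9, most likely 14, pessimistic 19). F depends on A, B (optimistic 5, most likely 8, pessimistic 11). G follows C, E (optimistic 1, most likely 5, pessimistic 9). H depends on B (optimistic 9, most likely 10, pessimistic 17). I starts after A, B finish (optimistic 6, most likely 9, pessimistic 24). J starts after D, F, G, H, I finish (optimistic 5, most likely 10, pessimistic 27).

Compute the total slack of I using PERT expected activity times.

8 days

te_A = (7 + 4·10 + 19)/6 = 66/6 = 11
te_B = (8 + 4·13 + 24)/6 = 84/6 = 14
te_C = (1 + 4·5 + 15)/6 = 36/6 = 6
te_D = (3 + 4·7 + 11)/6 = 42/6 = 7
te_E = (9 + 4·14 + 19)/6 = 84/6 = 14
te_F = (5 + 4·8 + 11)/6 = 48/6 = 8
te_G = (1 + 4·5 + 9)/6 = 30/6 = 5
te_H = (9 + 4·10 + 17)/6 = 66/6 = 11
te_I = (6 + 4·9 + 24)/6 = 66/6 = 11
te_J = (5 + 4·10 + 27)/6 = 72/6 = 12

Forward pass:
ES_A = 0; EF_A = 11
ES_B = 0; EF_B = 14
ES_C = 0; EF_C = 6
ES_D = max(EF_A=11, EF_B=14) = 14; EF_D = 14+7 = 21
ES_E = max(EF_A=11, EF_B=14) = 14; EF_E = 14+14 = 28
ES_F = max(EF_A=11, EF_B=14) = 14; EF_F = 14+8 = 22
ES_G = max(EF_C=6, EF_E=28) = 28; EF_G = 28+5 = 33
ES_H = 14; EF_H = 14+11 = 25
ES_I = max(EF_A=11, EF_B=14) = 14; EF_I = 14+11 = 25
ES_J = max(EF_D=21, EF_F=22, EF_G=33, EF_H=25, EF_I=25) = 33; EF_J = 33+12 = 45
Expected project duration μ = 45 days. Critical path: B → E → G → J.

Backward pass:
LF_J = 45; LS_J = 45−12 = 33
LF_I = LS_J = 33; LS_I = 33−11 = 22
LF_H = LS_J = 33; LS_H = 33−11 = 22
LF_G = LS_J = 33; LS_G = 33−5 = 28
LF_F = LS_J = 33; LS_F = 33−8 = 25
LF_E = LS_G = 28; LS_E = 28−14 = 14
LF_D = LS_J = 33; LS_D = 33−7 = 26
LF_C = LS_G = 28; LS_C = 28−6 = 22
LF_B = min(LS_D=26, LS_E=14, LS_F=25, LS_H=22, LS_I=22) = 14; LS_B = 14−14 = 0
LF_A = min(LS_D=26, LS_E=14, LS_F=25, LS_I=22) = 14; LS_A = 14−11 = 3
Slack_I = LS_I − ES_I = 22 − 14 = 8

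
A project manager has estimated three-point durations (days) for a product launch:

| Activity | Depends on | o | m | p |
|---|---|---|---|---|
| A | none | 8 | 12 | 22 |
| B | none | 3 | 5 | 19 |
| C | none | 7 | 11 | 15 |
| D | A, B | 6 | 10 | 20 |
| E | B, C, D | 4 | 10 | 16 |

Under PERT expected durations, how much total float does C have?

te_A = (8 + 4·12 + 22)/6 = 78/6 = 13
te_B = (3 + 4·5 + 19)/6 = 42/6 = 7
te_C = (7 + 4·11 + 15)/6 = 66/6 = 11
te_D = (6 + 4·10 + 20)/6 = 66/6 = 11
te_E = (4 + 4·10 + 16)/6 = 60/6 = 10

Forward pass:
ES_A = 0; EF_A = 13
ES_B = 0; EF_B = 7
ES_C = 0; EF_C = 11
ES_D = max(EF_A=13, EF_B=7) = 13; EF_D = 13+11 = 24
ES_E = max(EF_B=7, EF_C=11, EF_D=24) = 24; EF_E = 24+10 = 34
Expected project duration μ = 34 days. Critical path: A → D → E.

Backward pass:
LF_E = 34; LS_E = 34−10 = 24
LF_D = LS_E = 24; LS_D = 24−11 = 13
LF_C = LS_E = 24; LS_C = 24−11 = 13
LF_B = min(LS_D=13, LS_E=24) = 13; LS_B = 13−7 = 6
LF_A = LS_D = 13; LS_A = 13−13 = 0
Slack_C = LS_C − ES_C = 13 − 0 = 13

13 days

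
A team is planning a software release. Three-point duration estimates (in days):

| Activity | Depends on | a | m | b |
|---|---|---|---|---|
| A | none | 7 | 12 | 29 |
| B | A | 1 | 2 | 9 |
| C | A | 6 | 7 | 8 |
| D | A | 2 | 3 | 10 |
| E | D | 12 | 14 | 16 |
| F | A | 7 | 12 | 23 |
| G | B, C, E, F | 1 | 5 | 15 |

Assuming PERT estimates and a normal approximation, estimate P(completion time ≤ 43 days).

0.862

te_A = (7 + 4·12 + 29)/6 = 84/6 = 14; σ²_A = ((29−7)/6)² = 13.444
te_B = (1 + 4·2 + 9)/6 = 18/6 = 3; σ²_B = ((9−1)/6)² = 1.778
te_C = (6 + 4·7 + 8)/6 = 42/6 = 7; σ²_C = ((8−6)/6)² = 0.111
te_D = (2 + 4·3 + 10)/6 = 24/6 = 4; σ²_D = ((10−2)/6)² = 1.778
te_E = (12 + 4·14 + 16)/6 = 84/6 = 14; σ²_E = ((16−12)/6)² = 0.444
te_F = (7 + 4·12 + 23)/6 = 78/6 = 13; σ²_F = ((23−7)/6)² = 7.111
te_G = (1 + 4·5 + 15)/6 = 36/6 = 6; σ²_G = ((15−1)/6)² = 5.444

Forward pass:
ES_A = 0; EF_A = 14
ES_B = 14; EF_B = 14+3 = 17
ES_C = 14; EF_C = 14+7 = 21
ES_D = 14; EF_D = 14+4 = 18
ES_E = 18; EF_E = 18+14 = 32
ES_F = 14; EF_F = 14+13 = 27
ES_G = max(EF_B=17, EF_C=21, EF_E=32, EF_F=27) = 32; EF_G = 32+6 = 38
Expected project duration μ = 38 days. Critical path: A → D → E → G.

Variance along critical path = 13.444 + 1.778 + 0.444 + 5.444 = 21.111; σ = √21.111 = 4.595 days.
Z = (43 − 38) / 4.595 = 1.088
P(T ≤ 43) = Φ(1.088) ≈ 0.862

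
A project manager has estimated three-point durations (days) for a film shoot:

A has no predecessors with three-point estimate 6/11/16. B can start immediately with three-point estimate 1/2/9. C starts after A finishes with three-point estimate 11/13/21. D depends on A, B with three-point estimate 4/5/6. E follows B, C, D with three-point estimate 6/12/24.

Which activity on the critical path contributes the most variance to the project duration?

E

te_A = (6 + 4·11 + 16)/6 = 66/6 = 11; σ²_A = ((16−6)/6)² = 2.778
te_B = (1 + 4·2 + 9)/6 = 18/6 = 3; σ²_B = ((9−1)/6)² = 1.778
te_C = (11 + 4·13 + 21)/6 = 84/6 = 14; σ²_C = ((21−11)/6)² = 2.778
te_D = (4 + 4·5 + 6)/6 = 30/6 = 5; σ²_D = ((6−4)/6)² = 0.111
te_E = (6 + 4·12 + 24)/6 = 78/6 = 13; σ²_E = ((24−6)/6)² = 9.000

Forward pass:
ES_A = 0; EF_A = 11
ES_B = 0; EF_B = 3
ES_C = 11; EF_C = 11+14 = 25
ES_D = max(EF_A=11, EF_B=3) = 11; EF_D = 11+5 = 16
ES_E = max(EF_B=3, EF_C=25, EF_D=16) = 25; EF_E = 25+13 = 38
Expected project duration μ = 38 days. Critical path: A → C → E.

Variances on critical path: σ²_A=2.778, σ²_C=2.778, σ²_E=9.000.
Largest is σ²_E = 9.000.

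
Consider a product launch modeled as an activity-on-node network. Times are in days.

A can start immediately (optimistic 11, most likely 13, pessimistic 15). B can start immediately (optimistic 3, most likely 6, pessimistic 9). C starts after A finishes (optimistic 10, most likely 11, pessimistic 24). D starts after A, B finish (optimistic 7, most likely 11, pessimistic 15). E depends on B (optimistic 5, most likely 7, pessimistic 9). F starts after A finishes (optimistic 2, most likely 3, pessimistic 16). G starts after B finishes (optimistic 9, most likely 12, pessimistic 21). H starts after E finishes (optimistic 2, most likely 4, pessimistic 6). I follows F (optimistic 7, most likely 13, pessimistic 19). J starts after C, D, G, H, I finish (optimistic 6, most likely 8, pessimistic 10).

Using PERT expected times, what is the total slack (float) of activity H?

14 days

te_A = (11 + 4·13 + 15)/6 = 78/6 = 13
te_B = (3 + 4·6 + 9)/6 = 36/6 = 6
te_C = (10 + 4·11 + 24)/6 = 78/6 = 13
te_D = (7 + 4·11 + 15)/6 = 66/6 = 11
te_E = (5 + 4·7 + 9)/6 = 42/6 = 7
te_F = (2 + 4·3 + 16)/6 = 30/6 = 5
te_G = (9 + 4·12 + 21)/6 = 78/6 = 13
te_H = (2 + 4·4 + 6)/6 = 24/6 = 4
te_I = (7 + 4·13 + 19)/6 = 78/6 = 13
te_J = (6 + 4·8 + 10)/6 = 48/6 = 8

Forward pass:
ES_A = 0; EF_A = 13
ES_B = 0; EF_B = 6
ES_C = 13; EF_C = 13+13 = 26
ES_D = max(EF_A=13, EF_B=6) = 13; EF_D = 13+11 = 24
ES_E = 6; EF_E = 6+7 = 13
ES_F = 13; EF_F = 13+5 = 18
ES_G = 6; EF_G = 6+13 = 19
ES_H = 13; EF_H = 13+4 = 17
ES_I = 18; EF_I = 18+13 = 31
ES_J = max(EF_C=26, EF_D=24, EF_G=19, EF_H=17, EF_I=31) = 31; EF_J = 31+8 = 39
Expected project duration μ = 39 days. Critical path: A → F → I → J.

Backward pass:
LF_J = 39; LS_J = 39−8 = 31
LF_I = LS_J = 31; LS_I = 31−13 = 18
LF_H = LS_J = 31; LS_H = 31−4 = 27
LF_G = LS_J = 31; LS_G = 31−13 = 18
LF_F = LS_I = 18; LS_F = 18−5 = 13
LF_E = LS_H = 27; LS_E = 27−7 = 20
LF_D = LS_J = 31; LS_D = 31−11 = 20
LF_C = LS_J = 31; LS_C = 31−13 = 18
LF_B = min(LS_D=20, LS_E=20, LS_G=18) = 18; LS_B = 18−6 = 12
LF_A = min(LS_C=18, LS_D=20, LS_F=13) = 13; LS_A = 13−13 = 0
Slack_H = LS_H − ES_H = 27 − 13 = 14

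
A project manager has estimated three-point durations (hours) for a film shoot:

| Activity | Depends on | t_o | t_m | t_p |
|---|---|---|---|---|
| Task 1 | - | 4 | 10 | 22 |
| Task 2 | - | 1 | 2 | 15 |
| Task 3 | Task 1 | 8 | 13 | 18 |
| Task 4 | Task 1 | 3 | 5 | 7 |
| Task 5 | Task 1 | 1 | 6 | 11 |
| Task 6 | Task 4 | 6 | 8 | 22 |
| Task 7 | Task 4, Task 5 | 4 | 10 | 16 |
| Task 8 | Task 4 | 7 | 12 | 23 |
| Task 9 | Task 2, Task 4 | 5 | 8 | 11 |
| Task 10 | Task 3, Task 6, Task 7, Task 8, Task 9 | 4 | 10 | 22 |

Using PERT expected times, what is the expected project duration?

te_Task 1 = (4 + 4·10 + 22)/6 = 66/6 = 11
te_Task 2 = (1 + 4·2 + 15)/6 = 24/6 = 4
te_Task 3 = (8 + 4·13 + 18)/6 = 78/6 = 13
te_Task 4 = (3 + 4·5 + 7)/6 = 30/6 = 5
te_Task 5 = (1 + 4·6 + 11)/6 = 36/6 = 6
te_Task 6 = (6 + 4·8 + 22)/6 = 60/6 = 10
te_Task 7 = (4 + 4·10 + 16)/6 = 60/6 = 10
te_Task 8 = (7 + 4·12 + 23)/6 = 78/6 = 13
te_Task 9 = (5 + 4·8 + 11)/6 = 48/6 = 8
te_Task 10 = (4 + 4·10 + 22)/6 = 66/6 = 11

Forward pass:
ES_Task 1 = 0; EF_Task 1 = 11
ES_Task 2 = 0; EF_Task 2 = 4
ES_Task 3 = 11; EF_Task 3 = 11+13 = 24
ES_Task 4 = 11; EF_Task 4 = 11+5 = 16
ES_Task 5 = 11; EF_Task 5 = 11+6 = 17
ES_Task 6 = 16; EF_Task 6 = 16+10 = 26
ES_Task 7 = max(EF_Task 4=16, EF_Task 5=17) = 17; EF_Task 7 = 17+10 = 27
ES_Task 8 = 16; EF_Task 8 = 16+13 = 29
ES_Task 9 = max(EF_Task 2=4, EF_Task 4=16) = 16; EF_Task 9 = 16+8 = 24
ES_Task 10 = max(EF_Task 3=24, EF_Task 6=26, EF_Task 7=27, EF_Task 8=29, EF_Task 9=24) = 29; EF_Task 10 = 29+11 = 40
Expected project duration μ = 40 hours. Critical path: Task 1 → Task 4 → Task 8 → Task 10.

40 hours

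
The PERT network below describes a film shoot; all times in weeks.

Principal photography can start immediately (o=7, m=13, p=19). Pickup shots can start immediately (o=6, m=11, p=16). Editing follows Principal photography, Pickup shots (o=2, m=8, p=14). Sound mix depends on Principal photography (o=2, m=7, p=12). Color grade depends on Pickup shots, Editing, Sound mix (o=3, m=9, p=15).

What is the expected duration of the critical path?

te_Principal photography = (7 + 4·13 + 19)/6 = 78/6 = 13
te_Pickup shots = (6 + 4·11 + 16)/6 = 66/6 = 11
te_Editing = (2 + 4·8 + 14)/6 = 48/6 = 8
te_Sound mix = (2 + 4·7 + 12)/6 = 42/6 = 7
te_Color grade = (3 + 4·9 + 15)/6 = 54/6 = 9

Forward pass:
ES_Principal photography = 0; EF_Principal photography = 13
ES_Pickup shots = 0; EF_Pickup shots = 11
ES_Editing = max(EF_Principal photography=13, EF_Pickup shots=11) = 13; EF_Editing = 13+8 = 21
ES_Sound mix = 13; EF_Sound mix = 13+7 = 20
ES_Color grade = max(EF_Pickup shots=11, EF_Editing=21, EF_Sound mix=20) = 21; EF_Color grade = 21+9 = 30
Expected project duration μ = 30 weeks. Critical path: Principal photography → Editing → Color grade.

30 weeks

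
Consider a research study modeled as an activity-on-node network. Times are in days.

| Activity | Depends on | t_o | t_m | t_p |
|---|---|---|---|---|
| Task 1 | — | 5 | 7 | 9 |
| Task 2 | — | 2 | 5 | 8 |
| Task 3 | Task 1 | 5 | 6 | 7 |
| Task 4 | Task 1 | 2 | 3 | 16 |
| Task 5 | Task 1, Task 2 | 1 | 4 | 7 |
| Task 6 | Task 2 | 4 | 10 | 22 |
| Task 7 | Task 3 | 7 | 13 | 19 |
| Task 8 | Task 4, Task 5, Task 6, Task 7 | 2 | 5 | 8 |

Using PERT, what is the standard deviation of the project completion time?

te_Task 1 = (5 + 4·7 + 9)/6 = 42/6 = 7; σ²_Task 1 = ((9−5)/6)² = 0.444
te_Task 2 = (2 + 4·5 + 8)/6 = 30/6 = 5; σ²_Task 2 = ((8−2)/6)² = 1.000
te_Task 3 = (5 + 4·6 + 7)/6 = 36/6 = 6; σ²_Task 3 = ((7−5)/6)² = 0.111
te_Task 4 = (2 + 4·3 + 16)/6 = 30/6 = 5; σ²_Task 4 = ((16−2)/6)² = 5.444
te_Task 5 = (1 + 4·4 + 7)/6 = 24/6 = 4; σ²_Task 5 = ((7−1)/6)² = 1.000
te_Task 6 = (4 + 4·10 + 22)/6 = 66/6 = 11; σ²_Task 6 = ((22−4)/6)² = 9.000
te_Task 7 = (7 + 4·13 + 19)/6 = 78/6 = 13; σ²_Task 7 = ((19−7)/6)² = 4.000
te_Task 8 = (2 + 4·5 + 8)/6 = 30/6 = 5; σ²_Task 8 = ((8−2)/6)² = 1.000

Forward pass:
ES_Task 1 = 0; EF_Task 1 = 7
ES_Task 2 = 0; EF_Task 2 = 5
ES_Task 3 = 7; EF_Task 3 = 7+6 = 13
ES_Task 4 = 7; EF_Task 4 = 7+5 = 12
ES_Task 5 = max(EF_Task 1=7, EF_Task 2=5) = 7; EF_Task 5 = 7+4 = 11
ES_Task 6 = 5; EF_Task 6 = 5+11 = 16
ES_Task 7 = 13; EF_Task 7 = 13+13 = 26
ES_Task 8 = max(EF_Task 4=12, EF_Task 5=11, EF_Task 6=16, EF_Task 7=26) = 26; EF_Task 8 = 26+5 = 31
Expected project duration μ = 31 days. Critical path: Task 1 → Task 3 → Task 7 → Task 8.

Variance along critical path = 0.444 + 0.111 + 4.000 + 1.000 = 5.556
σ = √5.556 = 2.357 days

2.36 days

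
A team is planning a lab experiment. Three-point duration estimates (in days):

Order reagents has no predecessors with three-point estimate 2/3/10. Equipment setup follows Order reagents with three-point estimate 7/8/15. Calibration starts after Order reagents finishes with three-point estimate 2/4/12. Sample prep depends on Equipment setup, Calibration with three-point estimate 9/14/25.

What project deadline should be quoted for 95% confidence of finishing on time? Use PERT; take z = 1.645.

33.4 days

te_Order reagents = (2 + 4·3 + 10)/6 = 24/6 = 4; σ²_Order reagents = ((10−2)/6)² = 1.778
te_Equipment setup = (7 + 4·8 + 15)/6 = 54/6 = 9; σ²_Equipment setup = ((15−7)/6)² = 1.778
te_Calibration = (2 + 4·4 + 12)/6 = 30/6 = 5; σ²_Calibration = ((12−2)/6)² = 2.778
te_Sample prep = (9 + 4·14 + 25)/6 = 90/6 = 15; σ²_Sample prep = ((25−9)/6)² = 7.111

Forward pass:
ES_Order reagents = 0; EF_Order reagents = 4
ES_Equipment setup = 4; EF_Equipment setup = 4+9 = 13
ES_Calibration = 4; EF_Calibration = 4+5 = 9
ES_Sample prep = max(EF_Equipment setup=13, EF_Calibration=9) = 13; EF_Sample prep = 13+15 = 28
Expected project duration μ = 28 days. Critical path: Order reagents → Equipment setup → Sample prep.

Variance along critical path = 1.778 + 1.778 + 7.111 = 10.667; σ = 3.266 days.
D = μ + z·σ = 28 + 1.645·3.266 = 33.4 days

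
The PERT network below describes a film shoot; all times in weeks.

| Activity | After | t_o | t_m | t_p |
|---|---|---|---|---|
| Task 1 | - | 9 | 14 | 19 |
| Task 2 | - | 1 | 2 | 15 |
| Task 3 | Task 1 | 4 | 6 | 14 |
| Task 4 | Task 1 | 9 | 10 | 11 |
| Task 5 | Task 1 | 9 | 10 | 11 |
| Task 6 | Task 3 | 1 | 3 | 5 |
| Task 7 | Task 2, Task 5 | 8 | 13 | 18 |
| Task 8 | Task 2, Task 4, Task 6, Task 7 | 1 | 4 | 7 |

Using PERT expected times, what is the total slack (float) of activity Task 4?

te_Task 1 = (9 + 4·14 + 19)/6 = 84/6 = 14
te_Task 2 = (1 + 4·2 + 15)/6 = 24/6 = 4
te_Task 3 = (4 + 4·6 + 14)/6 = 42/6 = 7
te_Task 4 = (9 + 4·10 + 11)/6 = 60/6 = 10
te_Task 5 = (9 + 4·10 + 11)/6 = 60/6 = 10
te_Task 6 = (1 + 4·3 + 5)/6 = 18/6 = 3
te_Task 7 = (8 + 4·13 + 18)/6 = 78/6 = 13
te_Task 8 = (1 + 4·4 + 7)/6 = 24/6 = 4

Forward pass:
ES_Task 1 = 0; EF_Task 1 = 14
ES_Task 2 = 0; EF_Task 2 = 4
ES_Task 3 = 14; EF_Task 3 = 14+7 = 21
ES_Task 4 = 14; EF_Task 4 = 14+10 = 24
ES_Task 5 = 14; EF_Task 5 = 14+10 = 24
ES_Task 6 = 21; EF_Task 6 = 21+3 = 24
ES_Task 7 = max(EF_Task 2=4, EF_Task 5=24) = 24; EF_Task 7 = 24+13 = 37
ES_Task 8 = max(EF_Task 2=4, EF_Task 4=24, EF_Task 6=24, EF_Task 7=37) = 37; EF_Task 8 = 37+4 = 41
Expected project duration μ = 41 weeks. Critical path: Task 1 → Task 5 → Task 7 → Task 8.

Backward pass:
LF_Task 8 = 41; LS_Task 8 = 41−4 = 37
LF_Task 7 = LS_Task 8 = 37; LS_Task 7 = 37−13 = 24
LF_Task 6 = LS_Task 8 = 37; LS_Task 6 = 37−3 = 34
LF_Task 5 = LS_Task 7 = 24; LS_Task 5 = 24−10 = 14
LF_Task 4 = LS_Task 8 = 37; LS_Task 4 = 37−10 = 27
LF_Task 3 = LS_Task 6 = 34; LS_Task 3 = 34−7 = 27
LF_Task 2 = min(LS_Task 7=24, LS_Task 8=37) = 24; LS_Task 2 = 24−4 = 20
LF_Task 1 = min(LS_Task 3=27, LS_Task 4=27, LS_Task 5=14) = 14; LS_Task 1 = 14−14 = 0
Slack_Task 4 = LS_Task 4 − ES_Task 4 = 27 − 14 = 13

13 weeks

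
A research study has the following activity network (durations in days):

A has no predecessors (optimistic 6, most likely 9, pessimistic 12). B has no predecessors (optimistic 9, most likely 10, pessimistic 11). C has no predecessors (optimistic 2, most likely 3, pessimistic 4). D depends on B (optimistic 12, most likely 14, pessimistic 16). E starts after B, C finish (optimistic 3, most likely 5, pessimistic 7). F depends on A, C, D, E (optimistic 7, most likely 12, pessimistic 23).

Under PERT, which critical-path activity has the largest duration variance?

F

te_A = (6 + 4·9 + 12)/6 = 54/6 = 9; σ²_A = ((12−6)/6)² = 1.000
te_B = (9 + 4·10 + 11)/6 = 60/6 = 10; σ²_B = ((11−9)/6)² = 0.111
te_C = (2 + 4·3 + 4)/6 = 18/6 = 3; σ²_C = ((4−2)/6)² = 0.111
te_D = (12 + 4·14 + 16)/6 = 84/6 = 14; σ²_D = ((16−12)/6)² = 0.444
te_E = (3 + 4·5 + 7)/6 = 30/6 = 5; σ²_E = ((7−3)/6)² = 0.444
te_F = (7 + 4·12 + 23)/6 = 78/6 = 13; σ²_F = ((23−7)/6)² = 7.111

Forward pass:
ES_A = 0; EF_A = 9
ES_B = 0; EF_B = 10
ES_C = 0; EF_C = 3
ES_D = 10; EF_D = 10+14 = 24
ES_E = max(EF_B=10, EF_C=3) = 10; EF_E = 10+5 = 15
ES_F = max(EF_A=9, EF_C=3, EF_D=24, EF_E=15) = 24; EF_F = 24+13 = 37
Expected project duration μ = 37 days. Critical path: B → D → F.

Variances on critical path: σ²_B=0.111, σ²_D=0.444, σ²_F=7.111.
Largest is σ²_F = 7.111.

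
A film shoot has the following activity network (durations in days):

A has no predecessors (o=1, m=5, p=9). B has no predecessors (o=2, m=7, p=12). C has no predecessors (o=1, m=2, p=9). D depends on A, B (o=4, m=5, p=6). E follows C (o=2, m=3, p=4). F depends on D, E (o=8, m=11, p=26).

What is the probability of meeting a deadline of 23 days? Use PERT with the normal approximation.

0.281

te_A = (1 + 4·5 + 9)/6 = 30/6 = 5; σ²_A = ((9−1)/6)² = 1.778
te_B = (2 + 4·7 + 12)/6 = 42/6 = 7; σ²_B = ((12−2)/6)² = 2.778
te_C = (1 + 4·2 + 9)/6 = 18/6 = 3; σ²_C = ((9−1)/6)² = 1.778
te_D = (4 + 4·5 + 6)/6 = 30/6 = 5; σ²_D = ((6−4)/6)² = 0.111
te_E = (2 + 4·3 + 4)/6 = 18/6 = 3; σ²_E = ((4−2)/6)² = 0.111
te_F = (8 + 4·11 + 26)/6 = 78/6 = 13; σ²_F = ((26−8)/6)² = 9.000

Forward pass:
ES_A = 0; EF_A = 5
ES_B = 0; EF_B = 7
ES_C = 0; EF_C = 3
ES_D = max(EF_A=5, EF_B=7) = 7; EF_D = 7+5 = 12
ES_E = 3; EF_E = 3+3 = 6
ES_F = max(EF_D=12, EF_E=6) = 12; EF_F = 12+13 = 25
Expected project duration μ = 25 days. Critical path: B → D → F.

Variance along critical path = 2.778 + 0.111 + 9.000 = 11.889; σ = √11.889 = 3.448 days.
Z = (23 − 25) / 3.448 = -0.580
P(T ≤ 23) = Φ(-0.580) ≈ 0.281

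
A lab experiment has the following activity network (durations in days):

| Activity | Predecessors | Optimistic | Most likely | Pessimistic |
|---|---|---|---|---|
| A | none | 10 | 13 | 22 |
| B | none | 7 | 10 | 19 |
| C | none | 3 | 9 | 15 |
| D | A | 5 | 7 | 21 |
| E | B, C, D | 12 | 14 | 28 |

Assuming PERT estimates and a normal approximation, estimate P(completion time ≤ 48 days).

0.982

te_A = (10 + 4·13 + 22)/6 = 84/6 = 14; σ²_A = ((22−10)/6)² = 4.000
te_B = (7 + 4·10 + 19)/6 = 66/6 = 11; σ²_B = ((19−7)/6)² = 4.000
te_C = (3 + 4·9 + 15)/6 = 54/6 = 9; σ²_C = ((15−3)/6)² = 4.000
te_D = (5 + 4·7 + 21)/6 = 54/6 = 9; σ²_D = ((21−5)/6)² = 7.111
te_E = (12 + 4·14 + 28)/6 = 96/6 = 16; σ²_E = ((28−12)/6)² = 7.111

Forward pass:
ES_A = 0; EF_A = 14
ES_B = 0; EF_B = 11
ES_C = 0; EF_C = 9
ES_D = 14; EF_D = 14+9 = 23
ES_E = max(EF_B=11, EF_C=9, EF_D=23) = 23; EF_E = 23+16 = 39
Expected project duration μ = 39 days. Critical path: A → D → E.

Variance along critical path = 4.000 + 7.111 + 7.111 = 18.222; σ = √18.222 = 4.269 days.
Z = (48 − 39) / 4.269 = 2.108
P(T ≤ 48) = Φ(2.108) ≈ 0.982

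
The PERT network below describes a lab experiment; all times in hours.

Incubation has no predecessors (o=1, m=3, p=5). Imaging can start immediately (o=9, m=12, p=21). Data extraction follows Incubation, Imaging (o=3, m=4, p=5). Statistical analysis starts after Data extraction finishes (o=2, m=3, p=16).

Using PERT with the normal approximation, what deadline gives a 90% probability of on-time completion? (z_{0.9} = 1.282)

te_Incubation = (1 + 4·3 + 5)/6 = 18/6 = 3; σ²_Incubation = ((5−1)/6)² = 0.444
te_Imaging = (9 + 4·12 + 21)/6 = 78/6 = 13; σ²_Imaging = ((21−9)/6)² = 4.000
te_Data extraction = (3 + 4·4 + 5)/6 = 24/6 = 4; σ²_Data extraction = ((5−3)/6)² = 0.111
te_Statistical analysis = (2 + 4·3 + 16)/6 = 30/6 = 5; σ²_Statistical analysis = ((16−2)/6)² = 5.444

Forward pass:
ES_Incubation = 0; EF_Incubation = 3
ES_Imaging = 0; EF_Imaging = 13
ES_Data extraction = max(EF_Incubation=3, EF_Imaging=13) = 13; EF_Data extraction = 13+4 = 17
ES_Statistical analysis = 17; EF_Statistical analysis = 17+5 = 22
Expected project duration μ = 22 hours. Critical path: Imaging → Data extraction → Statistical analysis.

Variance along critical path = 4.000 + 0.111 + 5.444 = 9.556; σ = 3.091 hours.
D = μ + z·σ = 22 + 1.282·3.091 = 26.0 hours

26.0 hours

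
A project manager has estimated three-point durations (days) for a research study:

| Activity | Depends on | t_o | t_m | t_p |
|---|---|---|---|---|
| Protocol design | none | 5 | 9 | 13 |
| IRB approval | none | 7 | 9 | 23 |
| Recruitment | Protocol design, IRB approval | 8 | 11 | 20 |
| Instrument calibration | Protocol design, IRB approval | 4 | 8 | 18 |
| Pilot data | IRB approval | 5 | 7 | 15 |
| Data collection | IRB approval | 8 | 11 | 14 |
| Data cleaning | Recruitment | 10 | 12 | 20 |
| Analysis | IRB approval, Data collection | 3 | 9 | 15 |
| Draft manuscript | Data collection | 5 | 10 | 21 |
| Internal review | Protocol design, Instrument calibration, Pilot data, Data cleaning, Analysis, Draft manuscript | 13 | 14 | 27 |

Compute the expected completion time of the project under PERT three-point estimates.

52 days

te_Protocol design = (5 + 4·9 + 13)/6 = 54/6 = 9
te_IRB approval = (7 + 4·9 + 23)/6 = 66/6 = 11
te_Recruitment = (8 + 4·11 + 20)/6 = 72/6 = 12
te_Instrument calibration = (4 + 4·8 + 18)/6 = 54/6 = 9
te_Pilot data = (5 + 4·7 + 15)/6 = 48/6 = 8
te_Data collection = (8 + 4·11 + 14)/6 = 66/6 = 11
te_Data cleaning = (10 + 4·12 + 20)/6 = 78/6 = 13
te_Analysis = (3 + 4·9 + 15)/6 = 54/6 = 9
te_Draft manuscript = (5 + 4·10 + 21)/6 = 66/6 = 11
te_Internal review = (13 + 4·14 + 27)/6 = 96/6 = 16

Forward pass:
ES_Protocol design = 0; EF_Protocol design = 9
ES_IRB approval = 0; EF_IRB approval = 11
ES_Recruitment = max(EF_Protocol design=9, EF_IRB approval=11) = 11; EF_Recruitment = 11+12 = 23
ES_Instrument calibration = max(EF_Protocol design=9, EF_IRB approval=11) = 11; EF_Instrument calibration = 11+9 = 20
ES_Pilot data = 11; EF_Pilot data = 11+8 = 19
ES_Data collection = 11; EF_Data collection = 11+11 = 22
ES_Data cleaning = 23; EF_Data cleaning = 23+13 = 36
ES_Analysis = max(EF_IRB approval=11, EF_Data collection=22) = 22; EF_Analysis = 22+9 = 31
ES_Draft manuscript = 22; EF_Draft manuscript = 22+11 = 33
ES_Internal review = max(EF_Protocol design=9, EF_Instrument calibration=20, EF_Pilot data=19, EF_Data cleaning=36, EF_Analysis=31, EF_Draft manuscript=33) = 36; EF_Internal review = 36+16 = 52
Expected project duration μ = 52 days. Critical path: IRB approval → Recruitment → Data cleaning → Internal review.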